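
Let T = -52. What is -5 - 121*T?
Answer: 6287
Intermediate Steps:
-5 - 121*T = -5 - 121*(-52) = -5 + 6292 = 6287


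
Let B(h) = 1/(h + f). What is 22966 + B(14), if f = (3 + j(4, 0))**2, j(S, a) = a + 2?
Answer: 895675/39 ≈ 22966.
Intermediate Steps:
j(S, a) = 2 + a
f = 25 (f = (3 + (2 + 0))**2 = (3 + 2)**2 = 5**2 = 25)
B(h) = 1/(25 + h) (B(h) = 1/(h + 25) = 1/(25 + h))
22966 + B(14) = 22966 + 1/(25 + 14) = 22966 + 1/39 = 895675/39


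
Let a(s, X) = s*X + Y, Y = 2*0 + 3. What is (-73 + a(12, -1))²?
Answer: 6724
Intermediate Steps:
Y = 3 (Y = 0 + 3 = 3)
a(s, X) = 3 + X*s (a(s, X) = s*X + 3 = X*s + 3 = 3 + X*s)
(-73 + a(12, -1))² = (-73 + (3 - 1*12))² = (-73 + (3 - 12))² = (-73 - 9)² = (-82)² = 6724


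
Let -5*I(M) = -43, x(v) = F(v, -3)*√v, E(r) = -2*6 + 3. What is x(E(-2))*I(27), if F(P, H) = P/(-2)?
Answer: 1161*I/10 ≈ 116.1*I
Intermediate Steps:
E(r) = -9 (E(r) = -12 + 3 = -9)
F(P, H) = -P/2 (F(P, H) = P*(-½) = -P/2)
x(v) = -v^(3/2)/2 (x(v) = (-v/2)*√v = -v^(3/2)/2)
I(M) = 43/5 (I(M) = -⅕*(-43) = 43/5)
x(E(-2))*I(27) = -(-27)*I/2*(43/5) = (27*I/2)*(43/5) = 1161*I/10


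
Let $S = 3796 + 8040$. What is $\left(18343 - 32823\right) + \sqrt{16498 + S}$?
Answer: $-14480 + \sqrt{28334} \approx -14312.0$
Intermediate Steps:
$S = 11836$
$\left(18343 - 32823\right) + \sqrt{16498 + S} = \left(18343 - 32823\right) + \sqrt{16498 + 11836} = -14480 + \sqrt{28334}$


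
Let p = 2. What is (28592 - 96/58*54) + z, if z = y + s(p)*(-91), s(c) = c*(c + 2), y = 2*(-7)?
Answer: 805058/29 ≈ 27761.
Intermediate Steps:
y = -14
s(c) = c*(2 + c)
z = -742 (z = -14 + (2*(2 + 2))*(-91) = -14 + (2*4)*(-91) = -14 + 8*(-91) = -14 - 728 = -742)
(28592 - 96/58*54) + z = (28592 - 96/58*54) - 742 = (28592 - 96*1/58*54) - 742 = (28592 - 48/29*54) - 742 = (28592 - 2592/29) - 742 = 826576/29 - 742 = 805058/29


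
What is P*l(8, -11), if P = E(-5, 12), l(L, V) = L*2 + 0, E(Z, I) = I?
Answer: 192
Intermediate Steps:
l(L, V) = 2*L (l(L, V) = 2*L + 0 = 2*L)
P = 12
P*l(8, -11) = 12*(2*8) = 12*16 = 192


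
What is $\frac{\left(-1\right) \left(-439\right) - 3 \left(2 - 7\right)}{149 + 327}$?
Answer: $\frac{227}{238} \approx 0.95378$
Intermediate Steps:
$\frac{\left(-1\right) \left(-439\right) - 3 \left(2 - 7\right)}{149 + 327} = \frac{439 - -15}{476} = \left(439 + 15\right) \frac{1}{476} = 454 \cdot \frac{1}{476} = \frac{227}{238}$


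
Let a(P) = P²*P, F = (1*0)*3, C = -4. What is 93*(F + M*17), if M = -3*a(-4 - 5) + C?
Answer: 3451323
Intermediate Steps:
F = 0 (F = 0*3 = 0)
a(P) = P³
M = 2183 (M = -3*(-4 - 5)³ - 4 = -3*(-9)³ - 4 = -3*(-729) - 4 = 2187 - 4 = 2183)
93*(F + M*17) = 93*(0 + 2183*17) = 93*(0 + 37111) = 93*37111 = 3451323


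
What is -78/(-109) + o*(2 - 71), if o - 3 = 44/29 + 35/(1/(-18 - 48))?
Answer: 502848801/3161 ≈ 1.5908e+5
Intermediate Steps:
o = -66859/29 (o = 3 + (44/29 + 35/(1/(-18 - 48))) = 3 + (44*(1/29) + 35/(1/(-66))) = 3 + (44/29 + 35/(-1/66)) = 3 + (44/29 + 35*(-66)) = 3 + (44/29 - 2310) = 3 - 66946/29 = -66859/29 ≈ -2305.5)
-78/(-109) + o*(2 - 71) = -78/(-109) - 66859*(2 - 71)/29 = -78*(-1/109) - 66859/29*(-69) = 78/109 + 4613271/29 = 502848801/3161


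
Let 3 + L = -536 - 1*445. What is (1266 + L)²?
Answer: 79524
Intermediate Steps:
L = -984 (L = -3 + (-536 - 1*445) = -3 + (-536 - 445) = -3 - 981 = -984)
(1266 + L)² = (1266 - 984)² = 282² = 79524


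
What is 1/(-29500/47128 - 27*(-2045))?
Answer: 11782/650535755 ≈ 1.8111e-5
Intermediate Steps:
1/(-29500/47128 - 27*(-2045)) = 1/(-29500*1/47128 + 55215) = 1/(-7375/11782 + 55215) = 1/(650535755/11782) = 11782/650535755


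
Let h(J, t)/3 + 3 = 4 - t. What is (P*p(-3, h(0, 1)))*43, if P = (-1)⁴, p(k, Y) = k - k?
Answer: 0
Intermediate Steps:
h(J, t) = 3 - 3*t (h(J, t) = -9 + 3*(4 - t) = -9 + (12 - 3*t) = 3 - 3*t)
p(k, Y) = 0
P = 1
(P*p(-3, h(0, 1)))*43 = (1*0)*43 = 0*43 = 0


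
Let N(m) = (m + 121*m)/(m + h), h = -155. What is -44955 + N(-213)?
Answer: -8258727/184 ≈ -44884.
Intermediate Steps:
N(m) = 122*m/(-155 + m) (N(m) = (m + 121*m)/(m - 155) = (122*m)/(-155 + m) = 122*m/(-155 + m))
-44955 + N(-213) = -44955 + 122*(-213)/(-155 - 213) = -44955 + 122*(-213)/(-368) = -44955 + 122*(-213)*(-1/368) = -44955 + 12993/184 = -8258727/184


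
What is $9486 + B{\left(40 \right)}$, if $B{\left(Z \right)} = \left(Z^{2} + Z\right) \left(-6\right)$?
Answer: $-354$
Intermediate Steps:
$B{\left(Z \right)} = - 6 Z - 6 Z^{2}$ ($B{\left(Z \right)} = \left(Z + Z^{2}\right) \left(-6\right) = - 6 Z - 6 Z^{2}$)
$9486 + B{\left(40 \right)} = 9486 - 240 \left(1 + 40\right) = 9486 - 240 \cdot 41 = 9486 - 9840 = -354$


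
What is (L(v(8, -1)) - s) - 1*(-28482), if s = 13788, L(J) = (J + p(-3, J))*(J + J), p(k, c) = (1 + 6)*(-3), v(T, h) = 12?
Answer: 14478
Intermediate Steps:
p(k, c) = -21 (p(k, c) = 7*(-3) = -21)
L(J) = 2*J*(-21 + J) (L(J) = (J - 21)*(J + J) = (-21 + J)*(2*J) = 2*J*(-21 + J))
(L(v(8, -1)) - s) - 1*(-28482) = (2*12*(-21 + 12) - 1*13788) - 1*(-28482) = (2*12*(-9) - 13788) + 28482 = (-216 - 13788) + 28482 = -14004 + 28482 = 14478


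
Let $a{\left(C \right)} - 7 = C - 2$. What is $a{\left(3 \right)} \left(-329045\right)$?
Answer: $-2632360$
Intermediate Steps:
$a{\left(C \right)} = 5 + C$ ($a{\left(C \right)} = 7 + \left(C - 2\right) = 7 + \left(-2 + C\right) = 5 + C$)
$a{\left(3 \right)} \left(-329045\right) = \left(5 + 3\right) \left(-329045\right) = 8 \left(-329045\right) = -2632360$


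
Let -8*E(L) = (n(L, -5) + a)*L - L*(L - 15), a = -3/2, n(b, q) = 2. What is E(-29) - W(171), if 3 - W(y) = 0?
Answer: 2533/16 ≈ 158.31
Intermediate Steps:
a = -3/2 (a = -3*½ = -3/2 ≈ -1.5000)
W(y) = 3 (W(y) = 3 - 1*0 = 3 + 0 = 3)
E(L) = -L/16 + L*(-15 + L)/8 (E(L) = -((2 - 3/2)*L - L*(L - 15))/8 = -(L/2 - L*(-15 + L))/8 = -L/16 + L*(-15 + L)/8)
E(-29) - W(171) = (1/16)*(-29)*(-31 + 2*(-29)) - 1*3 = (1/16)*(-29)*(-31 - 58) - 3 = (1/16)*(-29)*(-89) - 3 = 2581/16 - 3 = 2533/16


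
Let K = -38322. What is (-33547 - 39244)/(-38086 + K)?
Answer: 72791/76408 ≈ 0.95266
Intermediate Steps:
(-33547 - 39244)/(-38086 + K) = (-33547 - 39244)/(-38086 - 38322) = -72791/(-76408) = -72791*(-1/76408) = 72791/76408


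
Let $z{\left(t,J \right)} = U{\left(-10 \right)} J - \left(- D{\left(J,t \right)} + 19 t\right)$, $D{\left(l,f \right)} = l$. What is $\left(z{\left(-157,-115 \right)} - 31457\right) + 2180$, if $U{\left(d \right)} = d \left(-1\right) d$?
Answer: $-14909$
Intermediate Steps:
$U{\left(d \right)} = - d^{2}$ ($U{\left(d \right)} = - d d = - d^{2}$)
$z{\left(t,J \right)} = - 99 J - 19 t$ ($z{\left(t,J \right)} = - \left(-10\right)^{2} J + \left(- 19 t + J\right) = \left(-1\right) 100 J + \left(J - 19 t\right) = - 100 J + \left(J - 19 t\right) = - 99 J - 19 t$)
$\left(z{\left(-157,-115 \right)} - 31457\right) + 2180 = \left(\left(\left(-99\right) \left(-115\right) - -2983\right) - 31457\right) + 2180 = \left(\left(11385 + 2983\right) - 31457\right) + 2180 = \left(14368 - 31457\right) + 2180 = -17089 + 2180 = -14909$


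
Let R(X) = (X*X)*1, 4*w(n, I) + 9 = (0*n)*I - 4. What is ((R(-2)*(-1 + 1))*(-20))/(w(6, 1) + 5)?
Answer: 0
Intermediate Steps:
w(n, I) = -13/4 (w(n, I) = -9/4 + ((0*n)*I - 4)/4 = -9/4 + (0*I - 4)/4 = -9/4 + (0 - 4)/4 = -9/4 + (¼)*(-4) = -9/4 - 1 = -13/4)
R(X) = X² (R(X) = X²*1 = X²)
((R(-2)*(-1 + 1))*(-20))/(w(6, 1) + 5) = (((-2)²*(-1 + 1))*(-20))/(-13/4 + 5) = ((4*0)*(-20))/(7/4) = (0*(-20))*(4/7) = 0*(4/7) = 0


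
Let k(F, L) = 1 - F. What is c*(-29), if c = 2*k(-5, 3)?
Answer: -348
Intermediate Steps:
c = 12 (c = 2*(1 - 1*(-5)) = 2*(1 + 5) = 2*6 = 12)
c*(-29) = 12*(-29) = -348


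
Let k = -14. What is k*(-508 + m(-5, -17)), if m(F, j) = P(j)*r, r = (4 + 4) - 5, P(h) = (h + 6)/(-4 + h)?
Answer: 7090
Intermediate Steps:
P(h) = (6 + h)/(-4 + h)
r = 3 (r = 8 - 5 = 3)
m(F, j) = 3*(6 + j)/(-4 + j) (m(F, j) = ((6 + j)/(-4 + j))*3 = 3*(6 + j)/(-4 + j))
k*(-508 + m(-5, -17)) = -14*(-508 + 3*(6 - 17)/(-4 - 17)) = -14*(-508 + 3*(-11)/(-21)) = -14*(-508 + 3*(-1/21)*(-11)) = -14*(-508 + 11/7) = -14*(-3545/7) = 7090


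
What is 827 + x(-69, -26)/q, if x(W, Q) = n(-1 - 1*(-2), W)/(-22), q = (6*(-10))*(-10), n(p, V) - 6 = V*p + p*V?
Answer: 82701/100 ≈ 827.01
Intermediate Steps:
n(p, V) = 6 + 2*V*p (n(p, V) = 6 + (V*p + p*V) = 6 + (V*p + V*p) = 6 + 2*V*p)
q = 600 (q = -60*(-10) = 600)
x(W, Q) = -3/11 - W/11 (x(W, Q) = (6 + 2*W*(-1 - 1*(-2)))/(-22) = (6 + 2*W*(-1 + 2))*(-1/22) = (6 + 2*W*1)*(-1/22) = (6 + 2*W)*(-1/22) = -3/11 - W/11)
827 + x(-69, -26)/q = 827 + (-3/11 - 1/11*(-69))/600 = 827 + (-3/11 + 69/11)*(1/600) = 827 + 6*(1/600) = 827 + 1/100 = 82701/100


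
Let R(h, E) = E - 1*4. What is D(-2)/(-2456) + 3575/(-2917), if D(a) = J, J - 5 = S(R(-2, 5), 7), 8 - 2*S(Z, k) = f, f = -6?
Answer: -2203801/1791038 ≈ -1.2305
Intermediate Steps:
R(h, E) = -4 + E (R(h, E) = E - 4 = -4 + E)
S(Z, k) = 7 (S(Z, k) = 4 - 1/2*(-6) = 4 + 3 = 7)
J = 12 (J = 5 + 7 = 12)
D(a) = 12
D(-2)/(-2456) + 3575/(-2917) = 12/(-2456) + 3575/(-2917) = 12*(-1/2456) + 3575*(-1/2917) = -3/614 - 3575/2917 = -2203801/1791038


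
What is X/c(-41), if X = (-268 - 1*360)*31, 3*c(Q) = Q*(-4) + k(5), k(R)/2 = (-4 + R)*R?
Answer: -9734/29 ≈ -335.66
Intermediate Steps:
k(R) = 2*R*(-4 + R) (k(R) = 2*((-4 + R)*R) = 2*(R*(-4 + R)) = 2*R*(-4 + R))
c(Q) = 10/3 - 4*Q/3 (c(Q) = (Q*(-4) + 2*5*(-4 + 5))/3 = (-4*Q + 2*5*1)/3 = (-4*Q + 10)/3 = (10 - 4*Q)/3 = 10/3 - 4*Q/3)
X = -19468 (X = (-268 - 360)*31 = -628*31 = -19468)
X/c(-41) = -19468/(10/3 - 4/3*(-41)) = -19468/(10/3 + 164/3) = -19468/58 = -19468*1/58 = -9734/29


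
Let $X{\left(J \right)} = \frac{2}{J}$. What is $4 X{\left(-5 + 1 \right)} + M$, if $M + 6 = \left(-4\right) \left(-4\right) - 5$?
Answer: $3$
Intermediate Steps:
$M = 5$ ($M = -6 - -11 = -6 + \left(16 - 5\right) = -6 + 11 = 5$)
$4 X{\left(-5 + 1 \right)} + M = 4 \frac{2}{-5 + 1} + 5 = 4 \frac{2}{-4} + 5 = 4 \cdot 2 \left(- \frac{1}{4}\right) + 5 = 4 \left(- \frac{1}{2}\right) + 5 = -2 + 5 = 3$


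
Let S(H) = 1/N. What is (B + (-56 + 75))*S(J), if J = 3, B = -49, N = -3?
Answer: 10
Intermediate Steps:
S(H) = -⅓ (S(H) = 1/(-3) = 1*(-⅓) = -⅓)
(B + (-56 + 75))*S(J) = (-49 + (-56 + 75))*(-⅓) = (-49 + 19)*(-⅓) = -30*(-⅓) = 10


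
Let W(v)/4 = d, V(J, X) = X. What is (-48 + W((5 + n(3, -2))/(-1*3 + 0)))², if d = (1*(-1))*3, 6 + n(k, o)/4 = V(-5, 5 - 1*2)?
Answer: 3600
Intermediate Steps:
n(k, o) = -12 (n(k, o) = -24 + 4*(5 - 1*2) = -24 + 4*(5 - 2) = -24 + 4*3 = -24 + 12 = -12)
d = -3 (d = -1*3 = -3)
W(v) = -12 (W(v) = 4*(-3) = -12)
(-48 + W((5 + n(3, -2))/(-1*3 + 0)))² = (-48 - 12)² = (-60)² = 3600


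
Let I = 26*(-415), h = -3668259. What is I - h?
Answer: 3657469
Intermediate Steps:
I = -10790
I - h = -10790 - 1*(-3668259) = -10790 + 3668259 = 3657469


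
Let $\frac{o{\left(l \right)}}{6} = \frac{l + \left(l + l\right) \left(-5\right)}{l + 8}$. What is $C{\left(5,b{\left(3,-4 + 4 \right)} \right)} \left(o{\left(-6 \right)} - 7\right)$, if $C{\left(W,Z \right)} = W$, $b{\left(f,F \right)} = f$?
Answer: $775$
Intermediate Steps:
$o{\left(l \right)} = - \frac{54 l}{8 + l}$ ($o{\left(l \right)} = 6 \frac{l + \left(l + l\right) \left(-5\right)}{l + 8} = 6 \frac{l + 2 l \left(-5\right)}{8 + l} = 6 \frac{l - 10 l}{8 + l} = 6 \frac{\left(-9\right) l}{8 + l} = 6 \left(- \frac{9 l}{8 + l}\right) = - \frac{54 l}{8 + l}$)
$C{\left(5,b{\left(3,-4 + 4 \right)} \right)} \left(o{\left(-6 \right)} - 7\right) = 5 \left(\left(-54\right) \left(-6\right) \frac{1}{8 - 6} - 7\right) = 5 \left(\left(-54\right) \left(-6\right) \frac{1}{2} - 7\right) = 5 \left(162 - 7\right) = 5 \cdot 155 = 775$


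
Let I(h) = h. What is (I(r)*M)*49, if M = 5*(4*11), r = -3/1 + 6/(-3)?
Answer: -53900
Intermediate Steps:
r = -5 (r = -3*1 + 6*(-⅓) = -3 - 2 = -5)
M = 220 (M = 5*44 = 220)
(I(r)*M)*49 = -5*220*49 = -1100*49 = -53900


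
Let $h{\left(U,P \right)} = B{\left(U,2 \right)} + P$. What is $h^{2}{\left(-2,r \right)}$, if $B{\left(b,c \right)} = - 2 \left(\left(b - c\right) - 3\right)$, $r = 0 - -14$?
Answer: $784$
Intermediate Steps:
$r = 14$ ($r = 0 + 14 = 14$)
$B{\left(b,c \right)} = 6 - 2 b + 2 c$ ($B{\left(b,c \right)} = - 2 \left(-3 + b - c\right) = 6 - 2 b + 2 c$)
$h{\left(U,P \right)} = 10 + P - 2 U$ ($h{\left(U,P \right)} = \left(6 - 2 U + 2 \cdot 2\right) + P = \left(6 - 2 U + 4\right) + P = \left(10 - 2 U\right) + P = 10 + P - 2 U$)
$h^{2}{\left(-2,r \right)} = \left(10 + 14 - -4\right)^{2} = \left(10 + 14 + 4\right)^{2} = 28^{2} = 784$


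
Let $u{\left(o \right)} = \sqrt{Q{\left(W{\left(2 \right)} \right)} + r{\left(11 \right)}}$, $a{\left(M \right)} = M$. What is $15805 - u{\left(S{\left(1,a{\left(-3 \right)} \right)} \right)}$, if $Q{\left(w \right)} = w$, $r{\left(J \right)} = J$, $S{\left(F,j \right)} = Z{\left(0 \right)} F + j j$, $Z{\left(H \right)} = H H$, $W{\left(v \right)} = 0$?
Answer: $15805 - \sqrt{11} \approx 15802.0$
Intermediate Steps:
$Z{\left(H \right)} = H^{2}$
$S{\left(F,j \right)} = j^{2}$ ($S{\left(F,j \right)} = 0^{2} F + j j = 0 F + j^{2} = 0 + j^{2} = j^{2}$)
$u{\left(o \right)} = \sqrt{11}$ ($u{\left(o \right)} = \sqrt{0 + 11} = \sqrt{11}$)
$15805 - u{\left(S{\left(1,a{\left(-3 \right)} \right)} \right)} = 15805 - \sqrt{11}$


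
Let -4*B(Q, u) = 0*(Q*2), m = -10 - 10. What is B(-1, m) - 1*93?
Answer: -93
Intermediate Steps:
m = -20
B(Q, u) = 0 (B(Q, u) = -0*Q*2 = -0*2*Q = -¼*0 = 0)
B(-1, m) - 1*93 = 0 - 1*93 = 0 - 93 = -93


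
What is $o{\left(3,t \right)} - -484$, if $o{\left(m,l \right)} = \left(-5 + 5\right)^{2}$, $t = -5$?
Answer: $484$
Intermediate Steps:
$o{\left(m,l \right)} = 0$ ($o{\left(m,l \right)} = 0^{2} = 0$)
$o{\left(3,t \right)} - -484 = 0 - -484 = 0 + 484 = 484$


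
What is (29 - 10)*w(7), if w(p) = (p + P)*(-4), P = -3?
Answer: -304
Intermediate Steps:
w(p) = 12 - 4*p (w(p) = (p - 3)*(-4) = (-3 + p)*(-4) = 12 - 4*p)
(29 - 10)*w(7) = (29 - 10)*(12 - 4*7) = 19*(12 - 28) = 19*(-16) = -304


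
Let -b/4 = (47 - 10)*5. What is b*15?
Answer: -11100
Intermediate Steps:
b = -740 (b = -4*(47 - 10)*5 = -148*5 = -4*185 = -740)
b*15 = -740*15 = -11100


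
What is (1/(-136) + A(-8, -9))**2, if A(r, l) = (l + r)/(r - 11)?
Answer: 5257849/6677056 ≈ 0.78745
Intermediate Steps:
A(r, l) = (l + r)/(-11 + r)
(1/(-136) + A(-8, -9))**2 = (1/(-136) + (-9 - 8)/(-11 - 8))**2 = (-1/136 - 17/(-19))**2 = (-1/136 - 1/19*(-17))**2 = (-1/136 + 17/19)**2 = (2293/2584)**2 = 5257849/6677056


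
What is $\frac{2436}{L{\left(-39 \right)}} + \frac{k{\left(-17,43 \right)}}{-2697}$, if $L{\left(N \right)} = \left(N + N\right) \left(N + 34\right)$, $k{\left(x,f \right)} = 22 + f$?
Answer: $\frac{1090757}{175305} \approx 6.2221$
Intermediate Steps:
$L{\left(N \right)} = 2 N \left(34 + N\right)$
$\frac{2436}{L{\left(-39 \right)}} + \frac{k{\left(-17,43 \right)}}{-2697} = \frac{2436}{2 \left(-39\right) \left(34 - 39\right)} + \frac{22 + 43}{-2697} = \frac{2436}{2 \left(-39\right) \left(-5\right)} + 65 \left(- \frac{1}{2697}\right) = \frac{2436}{390} - \frac{65}{2697} = 2436 \cdot \frac{1}{390} - \frac{65}{2697} = \frac{406}{65} - \frac{65}{2697} = \frac{1090757}{175305}$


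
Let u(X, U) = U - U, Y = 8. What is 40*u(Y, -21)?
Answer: 0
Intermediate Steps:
u(X, U) = 0
40*u(Y, -21) = 40*0 = 0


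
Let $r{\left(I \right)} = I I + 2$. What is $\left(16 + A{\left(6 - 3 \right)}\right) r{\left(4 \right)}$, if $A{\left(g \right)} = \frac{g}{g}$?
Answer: $306$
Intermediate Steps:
$r{\left(I \right)} = 2 + I^{2}$ ($r{\left(I \right)} = I^{2} + 2 = 2 + I^{2}$)
$A{\left(g \right)} = 1$
$\left(16 + A{\left(6 - 3 \right)}\right) r{\left(4 \right)} = \left(16 + 1\right) \left(2 + 4^{2}\right) = 17 \left(2 + 16\right) = 17 \cdot 18 = 306$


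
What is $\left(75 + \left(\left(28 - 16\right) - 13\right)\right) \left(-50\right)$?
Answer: $-3700$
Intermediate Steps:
$\left(75 + \left(\left(28 - 16\right) - 13\right)\right) \left(-50\right) = \left(75 + \left(12 - 13\right)\right) \left(-50\right) = \left(75 - 1\right) \left(-50\right) = 74 \left(-50\right) = -3700$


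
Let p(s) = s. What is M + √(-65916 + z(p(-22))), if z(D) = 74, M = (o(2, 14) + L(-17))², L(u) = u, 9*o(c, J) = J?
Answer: 19321/81 + I*√65842 ≈ 238.53 + 256.6*I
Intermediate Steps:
o(c, J) = J/9
M = 19321/81 (M = ((⅑)*14 - 17)² = (14/9 - 17)² = (-139/9)² = 19321/81 ≈ 238.53)
M + √(-65916 + z(p(-22))) = 19321/81 + √(-65916 + 74) = 19321/81 + √(-65842) = 19321/81 + I*√65842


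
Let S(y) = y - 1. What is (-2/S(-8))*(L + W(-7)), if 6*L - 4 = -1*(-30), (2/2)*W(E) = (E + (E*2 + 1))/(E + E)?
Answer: 298/189 ≈ 1.5767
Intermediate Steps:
W(E) = (1 + 3*E)/(2*E) (W(E) = (E + (E*2 + 1))/(E + E) = (E + (2*E + 1))/((2*E)) = (E + (1 + 2*E))*(1/(2*E)) = (1 + 3*E)*(1/(2*E)) = (1 + 3*E)/(2*E))
L = 17/3 (L = ⅔ + (-1*(-30))/6 = ⅔ + (⅙)*30 = ⅔ + 5 = 17/3 ≈ 5.6667)
S(y) = -1 + y
(-2/S(-8))*(L + W(-7)) = (-2/(-1 - 8))*(17/3 + (½)*(1 + 3*(-7))/(-7)) = (-2/(-9))*(17/3 + (½)*(-⅐)*(1 - 21)) = (-2*(-⅑))*(17/3 + (½)*(-⅐)*(-20)) = 2*(17/3 + 10/7)/9 = (2/9)*(149/21) = 298/189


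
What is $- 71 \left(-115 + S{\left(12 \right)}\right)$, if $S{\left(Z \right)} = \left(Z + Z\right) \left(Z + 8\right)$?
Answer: $-25915$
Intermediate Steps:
$S{\left(Z \right)} = 2 Z \left(8 + Z\right)$
$- 71 \left(-115 + S{\left(12 \right)}\right) = - 71 \left(-115 + 2 \cdot 12 \left(8 + 12\right)\right) = - 71 \left(-115 + 2 \cdot 12 \cdot 20\right) = - 71 \left(-115 + 480\right) = \left(-71\right) 365 = -25915$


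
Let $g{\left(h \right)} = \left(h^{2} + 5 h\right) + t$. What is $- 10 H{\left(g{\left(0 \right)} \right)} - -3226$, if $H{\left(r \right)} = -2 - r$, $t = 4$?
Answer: $3286$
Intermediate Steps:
$g{\left(h \right)} = 4 + h^{2} + 5 h$ ($g{\left(h \right)} = \left(h^{2} + 5 h\right) + 4 = 4 + h^{2} + 5 h$)
$- 10 H{\left(g{\left(0 \right)} \right)} - -3226 = - 10 \left(-2 - \left(4 + 0^{2} + 5 \cdot 0\right)\right) - -3226 = - 10 \left(-2 - \left(4 + 0 + 0\right)\right) + 3226 = - 10 \left(-2 - 4\right) + 3226 = \left(-10\right) \left(-6\right) + 3226 = 60 + 3226 = 3286$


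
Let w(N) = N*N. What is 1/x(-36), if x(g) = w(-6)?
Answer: 1/36 ≈ 0.027778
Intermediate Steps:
w(N) = N**2
x(g) = 36 (x(g) = (-6)**2 = 36)
1/x(-36) = 1/36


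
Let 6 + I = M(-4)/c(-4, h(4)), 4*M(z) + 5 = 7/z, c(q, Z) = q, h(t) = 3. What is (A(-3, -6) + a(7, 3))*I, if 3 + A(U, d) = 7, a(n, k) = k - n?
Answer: 0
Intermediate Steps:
M(z) = -5/4 + 7/(4*z) (M(z) = -5/4 + (7/z)/4 = -5/4 + 7/(4*z))
A(U, d) = 4 (A(U, d) = -3 + 7 = 4)
I = -357/64 (I = -6 + ((¼)*(7 - 5*(-4))/(-4))/(-4) = -6 + ((¼)*(-¼)*(7 + 20))*(-¼) = -6 + ((¼)*(-¼)*27)*(-¼) = -6 - 27/16*(-¼) = -6 + 27/64 = -357/64 ≈ -5.5781)
(A(-3, -6) + a(7, 3))*I = (4 + (3 - 1*7))*(-357/64) = (4 + (3 - 7))*(-357/64) = (4 - 4)*(-357/64) = 0*(-357/64) = 0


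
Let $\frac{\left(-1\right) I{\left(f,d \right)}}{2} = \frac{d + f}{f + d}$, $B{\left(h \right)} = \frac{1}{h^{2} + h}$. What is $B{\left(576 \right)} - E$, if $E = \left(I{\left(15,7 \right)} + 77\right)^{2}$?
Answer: $- \frac{1869479999}{332352} \approx -5625.0$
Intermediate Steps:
$B{\left(h \right)} = \frac{1}{h + h^{2}}$
$I{\left(f,d \right)} = -2$ ($I{\left(f,d \right)} = - 2 \frac{d + f}{f + d} = - 2 \frac{d + f}{d + f} = \left(-2\right) 1 = -2$)
$E = 5625$ ($E = \left(-2 + 77\right)^{2} = 75^{2} = 5625$)
$B{\left(576 \right)} - E = \frac{1}{576 \left(1 + 576\right)} - 5625 = \frac{1}{576 \cdot 577} - 5625 = \frac{1}{576} \cdot \frac{1}{577} - 5625 = \frac{1}{332352} - 5625 = - \frac{1869479999}{332352}$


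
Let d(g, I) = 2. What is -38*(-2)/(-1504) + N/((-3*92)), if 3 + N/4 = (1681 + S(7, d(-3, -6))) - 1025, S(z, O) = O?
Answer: -247591/25944 ≈ -9.5433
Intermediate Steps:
N = 2620 (N = -12 + 4*((1681 + 2) - 1025) = -12 + 4*(1683 - 1025) = -12 + 4*658 = -12 + 2632 = 2620)
-38*(-2)/(-1504) + N/((-3*92)) = -38*(-2)/(-1504) + 2620/((-3*92)) = 76*(-1/1504) + 2620/(-276) = -19/376 + 2620*(-1/276) = -19/376 - 655/69 = -247591/25944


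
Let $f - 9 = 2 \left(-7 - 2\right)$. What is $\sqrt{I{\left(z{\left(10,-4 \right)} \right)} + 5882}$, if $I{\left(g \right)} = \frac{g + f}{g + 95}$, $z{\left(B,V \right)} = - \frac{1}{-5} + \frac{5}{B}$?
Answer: $\frac{\sqrt{5386944387}}{957} \approx 76.694$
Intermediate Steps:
$f = -9$ ($f = 9 + 2 \left(-7 - 2\right) = 9 + 2 \left(-9\right) = 9 - 18 = -9$)
$z{\left(B,V \right)} = \frac{1}{5} + \frac{5}{B}$ ($z{\left(B,V \right)} = \left(-1\right) \left(- \frac{1}{5}\right) + \frac{5}{B} = \frac{1}{5} + \frac{5}{B}$)
$I{\left(g \right)} = \frac{-9 + g}{95 + g}$ ($I{\left(g \right)} = \frac{g - 9}{g + 95} = \frac{-9 + g}{95 + g}$)
$\sqrt{I{\left(z{\left(10,-4 \right)} \right)} + 5882} = \sqrt{\frac{-9 + \frac{25 + 10}{5 \cdot 10}}{95 + \frac{25 + 10}{5 \cdot 10}} + 5882} = \sqrt{\frac{-9 + \frac{1}{5} \cdot \frac{1}{10} \cdot 35}{95 + \frac{1}{5} \cdot \frac{1}{10} \cdot 35} + 5882} = \sqrt{\frac{-9 + \frac{7}{10}}{95 + \frac{7}{10}} + 5882} = \sqrt{\frac{1}{\frac{957}{10}} \left(- \frac{83}{10}\right) + 5882} = \sqrt{\frac{10}{957} \left(- \frac{83}{10}\right) + 5882} = \sqrt{- \frac{83}{957} + 5882} = \sqrt{\frac{5628991}{957}} = \frac{\sqrt{5386944387}}{957}$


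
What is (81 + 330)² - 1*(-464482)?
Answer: 633403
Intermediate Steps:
(81 + 330)² - 1*(-464482) = 411² + 464482 = 168921 + 464482 = 633403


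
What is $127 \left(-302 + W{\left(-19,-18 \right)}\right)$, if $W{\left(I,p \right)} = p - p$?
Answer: $-38354$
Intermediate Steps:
$W{\left(I,p \right)} = 0$
$127 \left(-302 + W{\left(-19,-18 \right)}\right) = 127 \left(-302 + 0\right) = 127 \left(-302\right) = -38354$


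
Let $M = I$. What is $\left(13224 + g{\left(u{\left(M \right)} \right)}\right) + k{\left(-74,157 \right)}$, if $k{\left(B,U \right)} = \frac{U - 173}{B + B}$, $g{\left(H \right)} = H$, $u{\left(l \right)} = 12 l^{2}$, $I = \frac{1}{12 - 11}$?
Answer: $\frac{489736}{37} \approx 13236.0$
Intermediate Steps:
$I = 1$ ($I = 1^{-1} = 1$)
$M = 1$
$k{\left(B,U \right)} = \frac{-173 + U}{2 B}$
$\left(13224 + g{\left(u{\left(M \right)} \right)}\right) + k{\left(-74,157 \right)} = \left(13224 + 12 \cdot 1^{2}\right) + \frac{-173 + 157}{2 \left(-74\right)} = \left(13224 + 12 \cdot 1\right) + \frac{1}{2} \left(- \frac{1}{74}\right) \left(-16\right) = \left(13224 + 12\right) + \frac{4}{37} = 13236 + \frac{4}{37} = \frac{489736}{37}$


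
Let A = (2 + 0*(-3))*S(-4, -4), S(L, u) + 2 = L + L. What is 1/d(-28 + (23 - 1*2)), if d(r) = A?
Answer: -1/20 ≈ -0.050000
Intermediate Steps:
S(L, u) = -2 + 2*L (S(L, u) = -2 + (L + L) = -2 + 2*L)
A = -20 (A = (2 + 0*(-3))*(-2 + 2*(-4)) = (2 + 0)*(-2 - 8) = 2*(-10) = -20)
d(r) = -20
1/d(-28 + (23 - 1*2)) = 1/(-20) = -1/20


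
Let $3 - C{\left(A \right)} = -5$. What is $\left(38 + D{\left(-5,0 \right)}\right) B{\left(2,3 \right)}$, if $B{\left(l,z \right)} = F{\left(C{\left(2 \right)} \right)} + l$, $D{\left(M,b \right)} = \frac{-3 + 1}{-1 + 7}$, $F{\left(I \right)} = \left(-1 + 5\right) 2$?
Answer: $\frac{1130}{3} \approx 376.67$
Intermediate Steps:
$C{\left(A \right)} = 8$ ($C{\left(A \right)} = 3 - -5 = 3 + 5 = 8$)
$F{\left(I \right)} = 8$ ($F{\left(I \right)} = 4 \cdot 2 = 8$)
$D{\left(M,b \right)} = - \frac{1}{3}$ ($D{\left(M,b \right)} = - \frac{2}{6} = \left(-2\right) \frac{1}{6} = - \frac{1}{3}$)
$B{\left(l,z \right)} = 8 + l$
$\left(38 + D{\left(-5,0 \right)}\right) B{\left(2,3 \right)} = \left(38 - \frac{1}{3}\right) \left(8 + 2\right) = \frac{113}{3} \cdot 10 = \frac{1130}{3}$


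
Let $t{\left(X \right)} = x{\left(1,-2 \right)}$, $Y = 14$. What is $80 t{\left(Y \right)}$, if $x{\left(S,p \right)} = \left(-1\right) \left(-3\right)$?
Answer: $240$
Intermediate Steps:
$x{\left(S,p \right)} = 3$
$t{\left(X \right)} = 3$
$80 t{\left(Y \right)} = 80 \cdot 3 = 240$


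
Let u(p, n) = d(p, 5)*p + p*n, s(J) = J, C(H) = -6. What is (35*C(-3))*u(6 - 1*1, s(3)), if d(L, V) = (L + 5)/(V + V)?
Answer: -4200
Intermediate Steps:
d(L, V) = (5 + L)/(2*V) (d(L, V) = (5 + L)/((2*V)) = (5 + L)*(1/(2*V)) = (5 + L)/(2*V))
u(p, n) = n*p + p*(½ + p/10) (u(p, n) = ((½)*(5 + p)/5)*p + p*n = ((½)*(⅕)*(5 + p))*p + n*p = (½ + p/10)*p + n*p = p*(½ + p/10) + n*p = n*p + p*(½ + p/10))
(35*C(-3))*u(6 - 1*1, s(3)) = (35*(-6))*((6 - 1*1)*(5 + (6 - 1*1) + 10*3)/10) = -21*(6 - 1)*(5 + (6 - 1) + 30) = -21*5*(5 + 5 + 30) = -21*5*40 = -210*20 = -4200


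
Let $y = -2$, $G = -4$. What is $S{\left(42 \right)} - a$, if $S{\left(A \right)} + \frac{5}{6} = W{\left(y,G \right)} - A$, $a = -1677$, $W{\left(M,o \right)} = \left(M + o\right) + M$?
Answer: $\frac{9757}{6} \approx 1626.2$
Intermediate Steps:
$W{\left(M,o \right)} = o + 2 M$
$S{\left(A \right)} = - \frac{53}{6} - A$ ($S{\left(A \right)} = - \frac{5}{6} - \left(8 + A\right) = - \frac{53}{6} - A$)
$S{\left(42 \right)} - a = \left(- \frac{53}{6} - 42\right) - -1677 = \left(- \frac{53}{6} - 42\right) + 1677 = - \frac{305}{6} + 1677 = \frac{9757}{6}$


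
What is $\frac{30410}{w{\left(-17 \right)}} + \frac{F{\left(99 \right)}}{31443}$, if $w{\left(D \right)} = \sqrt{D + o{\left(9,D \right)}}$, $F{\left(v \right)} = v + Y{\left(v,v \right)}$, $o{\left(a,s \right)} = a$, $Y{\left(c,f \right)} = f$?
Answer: $\frac{66}{10481} - \frac{15205 i \sqrt{2}}{2} \approx 0.0062971 - 10752.0 i$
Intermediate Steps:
$F{\left(v \right)} = 2 v$ ($F{\left(v \right)} = v + v = 2 v$)
$w{\left(D \right)} = \sqrt{9 + D}$ ($w{\left(D \right)} = \sqrt{D + 9} = \sqrt{9 + D}$)
$\frac{30410}{w{\left(-17 \right)}} + \frac{F{\left(99 \right)}}{31443} = \frac{30410}{\sqrt{9 - 17}} + \frac{2 \cdot 99}{31443} = \frac{30410}{\sqrt{-8}} + 198 \cdot \frac{1}{31443} = \frac{30410}{2 i \sqrt{2}} + \frac{66}{10481} = 30410 \left(- \frac{i \sqrt{2}}{4}\right) + \frac{66}{10481} = - \frac{15205 i \sqrt{2}}{2} + \frac{66}{10481} = \frac{66}{10481} - \frac{15205 i \sqrt{2}}{2}$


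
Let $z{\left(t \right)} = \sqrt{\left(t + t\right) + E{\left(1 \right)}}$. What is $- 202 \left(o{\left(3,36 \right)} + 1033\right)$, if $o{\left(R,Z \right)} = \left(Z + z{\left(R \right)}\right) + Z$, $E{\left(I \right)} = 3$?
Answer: $-223816$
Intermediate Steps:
$z{\left(t \right)} = \sqrt{3 + 2 t}$ ($z{\left(t \right)} = \sqrt{\left(t + t\right) + 3} = \sqrt{2 t + 3} = \sqrt{3 + 2 t}$)
$o{\left(R,Z \right)} = \sqrt{3 + 2 R} + 2 Z$ ($o{\left(R,Z \right)} = \left(Z + \sqrt{3 + 2 R}\right) + Z = \sqrt{3 + 2 R} + 2 Z$)
$- 202 \left(o{\left(3,36 \right)} + 1033\right) = - 202 \left(\left(\sqrt{3 + 2 \cdot 3} + 2 \cdot 36\right) + 1033\right) = - 202 \left(\left(\sqrt{3 + 6} + 72\right) + 1033\right) = - 202 \left(\left(\sqrt{9} + 72\right) + 1033\right) = - 202 \left(\left(3 + 72\right) + 1033\right) = - 202 \left(75 + 1033\right) = \left(-202\right) 1108 = -223816$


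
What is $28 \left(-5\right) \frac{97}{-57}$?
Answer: $\frac{13580}{57} \approx 238.25$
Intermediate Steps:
$28 \left(-5\right) \frac{97}{-57} = - 140 \cdot 97 \left(- \frac{1}{57}\right) = \left(-140\right) \left(- \frac{97}{57}\right) = \frac{13580}{57}$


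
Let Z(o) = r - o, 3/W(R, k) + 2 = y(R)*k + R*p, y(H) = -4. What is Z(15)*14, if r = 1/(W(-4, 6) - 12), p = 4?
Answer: -35686/169 ≈ -211.16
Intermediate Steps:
W(R, k) = 3/(-2 - 4*k + 4*R) (W(R, k) = 3/(-2 + (-4*k + R*4)) = 3/(-2 + (-4*k + 4*R)) = 3/(-2 - 4*k + 4*R))
r = -14/169 (r = 1/(3/(2*(-1 - 2*6 + 2*(-4))) - 12) = 1/(3/(2*(-1 - 12 - 8)) - 12) = 1/((3/2)/(-21) - 12) = 1/((3/2)*(-1/21) - 12) = 1/(-1/14 - 12) = 1/(-169/14) = -14/169 ≈ -0.082840)
Z(o) = -14/169 - o
Z(15)*14 = (-14/169 - 1*15)*14 = (-14/169 - 15)*14 = -2549/169*14 = -35686/169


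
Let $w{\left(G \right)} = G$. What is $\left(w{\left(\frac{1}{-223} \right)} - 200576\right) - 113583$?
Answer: $- \frac{70057458}{223} \approx -3.1416 \cdot 10^{5}$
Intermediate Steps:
$\left(w{\left(\frac{1}{-223} \right)} - 200576\right) - 113583 = \left(\frac{1}{-223} - 200576\right) - 113583 = \left(- \frac{1}{223} - 200576\right) - 113583 = - \frac{44728449}{223} - 113583 = - \frac{70057458}{223}$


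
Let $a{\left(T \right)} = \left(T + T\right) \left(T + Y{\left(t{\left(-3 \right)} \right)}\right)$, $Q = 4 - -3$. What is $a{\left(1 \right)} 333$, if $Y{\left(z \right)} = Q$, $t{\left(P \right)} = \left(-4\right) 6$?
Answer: $5328$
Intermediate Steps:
$t{\left(P \right)} = -24$
$Q = 7$ ($Q = 4 + 3 = 7$)
$Y{\left(z \right)} = 7$
$a{\left(T \right)} = 2 T \left(7 + T\right)$ ($a{\left(T \right)} = \left(T + T\right) \left(T + 7\right) = 2 T \left(7 + T\right)$)
$a{\left(1 \right)} 333 = 2 \cdot 1 \left(7 + 1\right) 333 = 2 \cdot 1 \cdot 8 \cdot 333 = 16 \cdot 333 = 5328$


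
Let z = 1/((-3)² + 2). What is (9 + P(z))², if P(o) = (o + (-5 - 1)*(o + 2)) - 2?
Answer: 3600/121 ≈ 29.752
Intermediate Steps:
z = 1/11 (z = 1/(9 + 2) = 1/11 ≈ 0.090909)
P(o) = -14 - 5*o (P(o) = (o - 6*(2 + o)) - 2 = (o + (-12 - 6*o)) - 2 = (-12 - 5*o) - 2 = -14 - 5*o)
(9 + P(z))² = (9 + (-14 - 5*1/11))² = (9 + (-14 - 5/11))² = (9 - 159/11)² = (-60/11)² = 3600/121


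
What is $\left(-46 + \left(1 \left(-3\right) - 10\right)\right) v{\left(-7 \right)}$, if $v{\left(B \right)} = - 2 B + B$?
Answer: $-413$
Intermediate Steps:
$v{\left(B \right)} = - B$
$\left(-46 + \left(1 \left(-3\right) - 10\right)\right) v{\left(-7 \right)} = \left(-46 + \left(1 \left(-3\right) - 10\right)\right) \left(\left(-1\right) \left(-7\right)\right) = \left(-46 - 13\right) 7 = \left(-59\right) 7 = -413$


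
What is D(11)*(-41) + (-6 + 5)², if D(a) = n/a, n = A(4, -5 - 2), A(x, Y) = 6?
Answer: -235/11 ≈ -21.364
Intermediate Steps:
n = 6
D(a) = 6/a
D(11)*(-41) + (-6 + 5)² = (6/11)*(-41) + (-6 + 5)² = (6*(1/11))*(-41) + (-1)² = (6/11)*(-41) + 1 = -246/11 + 1 = -235/11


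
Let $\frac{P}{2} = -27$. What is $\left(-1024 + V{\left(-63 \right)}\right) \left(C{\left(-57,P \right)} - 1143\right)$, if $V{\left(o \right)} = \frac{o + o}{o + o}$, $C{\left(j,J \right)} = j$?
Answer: $1227600$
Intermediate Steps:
$P = -54$ ($P = 2 \left(-27\right) = -54$)
$V{\left(o \right)} = 1$ ($V{\left(o \right)} = \frac{2 o}{2 o} = 2 o \frac{1}{2 o} = 1$)
$\left(-1024 + V{\left(-63 \right)}\right) \left(C{\left(-57,P \right)} - 1143\right) = \left(-1024 + 1\right) \left(-57 - 1143\right) = \left(-1023\right) \left(-1200\right) = 1227600$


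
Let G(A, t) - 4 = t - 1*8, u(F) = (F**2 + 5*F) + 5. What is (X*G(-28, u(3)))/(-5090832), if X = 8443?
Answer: -211075/5090832 ≈ -0.041462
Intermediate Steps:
u(F) = 5 + F**2 + 5*F
G(A, t) = -4 + t (G(A, t) = 4 + (t - 1*8) = 4 + (t - 8) = 4 + (-8 + t) = -4 + t)
(X*G(-28, u(3)))/(-5090832) = (8443*(-4 + (5 + 3**2 + 5*3)))/(-5090832) = (8443*(-4 + (5 + 9 + 15)))*(-1/5090832) = (8443*(-4 + 29))*(-1/5090832) = (8443*25)*(-1/5090832) = 211075*(-1/5090832) = -211075/5090832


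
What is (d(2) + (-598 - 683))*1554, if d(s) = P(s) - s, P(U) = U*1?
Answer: -1990674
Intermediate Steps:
P(U) = U
d(s) = 0 (d(s) = s - s = 0)
(d(2) + (-598 - 683))*1554 = (0 + (-598 - 683))*1554 = (0 - 1281)*1554 = -1281*1554 = -1990674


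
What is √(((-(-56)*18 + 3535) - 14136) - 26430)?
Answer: I*√36023 ≈ 189.8*I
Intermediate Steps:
√(((-(-56)*18 + 3535) - 14136) - 26430) = √(((-56*(-18) + 3535) - 14136) - 26430) = √(((1008 + 3535) - 14136) - 26430) = √((4543 - 14136) - 26430) = √(-9593 - 26430) = √(-36023) = I*√36023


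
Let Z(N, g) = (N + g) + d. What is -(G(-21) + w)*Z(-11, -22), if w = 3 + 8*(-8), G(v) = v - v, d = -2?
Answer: -2135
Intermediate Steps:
G(v) = 0
w = -61 (w = 3 - 64 = -61)
Z(N, g) = -2 + N + g (Z(N, g) = (N + g) - 2 = -2 + N + g)
-(G(-21) + w)*Z(-11, -22) = -(0 - 61)*(-2 - 11 - 22) = -(-61)*(-35) = -1*2135 = -2135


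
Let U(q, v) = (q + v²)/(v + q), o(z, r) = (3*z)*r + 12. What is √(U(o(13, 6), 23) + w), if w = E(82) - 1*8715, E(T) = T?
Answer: I*√624484038/269 ≈ 92.898*I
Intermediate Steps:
o(z, r) = 12 + 3*r*z (o(z, r) = 3*r*z + 12 = 12 + 3*r*z)
w = -8633 (w = 82 - 1*8715 = 82 - 8715 = -8633)
U(q, v) = (q + v²)/(q + v)
√(U(o(13, 6), 23) + w) = √(((12 + 3*6*13) + 23²)/((12 + 3*6*13) + 23) - 8633) = √(((12 + 234) + 529)/((12 + 234) + 23) - 8633) = √((246 + 529)/(246 + 23) - 8633) = √(775/269 - 8633) = √(-2321502/269) = I*√624484038/269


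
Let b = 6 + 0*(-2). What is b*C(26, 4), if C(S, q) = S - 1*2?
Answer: 144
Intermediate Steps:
C(S, q) = -2 + S (C(S, q) = S - 2 = -2 + S)
b = 6 (b = 6 + 0 = 6)
b*C(26, 4) = 6*(-2 + 26) = 6*24 = 144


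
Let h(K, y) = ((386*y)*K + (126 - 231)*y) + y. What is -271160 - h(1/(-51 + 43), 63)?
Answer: -1046273/4 ≈ -2.6157e+5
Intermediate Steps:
h(K, y) = -104*y + 386*K*y (h(K, y) = (386*K*y - 105*y) + y = (-105*y + 386*K*y) + y = -104*y + 386*K*y)
-271160 - h(1/(-51 + 43), 63) = -271160 - 2*63*(-52 + 193/(-51 + 43)) = -271160 - 2*63*(-52 + 193/(-8)) = -271160 - 2*63*(-52 + 193*(-⅛)) = -271160 - 2*63*(-52 - 193/8) = -271160 - 2*63*(-609)/8 = -271160 - 1*(-38367/4) = -271160 + 38367/4 = -1046273/4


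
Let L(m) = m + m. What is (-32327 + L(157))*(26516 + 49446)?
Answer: -2431771506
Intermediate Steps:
L(m) = 2*m
(-32327 + L(157))*(26516 + 49446) = (-32327 + 2*157)*(26516 + 49446) = (-32327 + 314)*75962 = -32013*75962 = -2431771506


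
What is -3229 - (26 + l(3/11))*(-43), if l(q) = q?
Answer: -23092/11 ≈ -2099.3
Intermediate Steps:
-3229 - (26 + l(3/11))*(-43) = -3229 - (26 + 3/11)*(-43) = -3229 - 289*(-43)/11 = -3229 - 1*(-12427/11) = -3229 + 12427/11 = -23092/11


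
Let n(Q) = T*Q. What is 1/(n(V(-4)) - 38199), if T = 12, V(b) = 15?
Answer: -1/38019 ≈ -2.6303e-5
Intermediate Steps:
n(Q) = 12*Q
1/(n(V(-4)) - 38199) = 1/(12*15 - 38199) = 1/(180 - 38199) = 1/(-38019) = -1/38019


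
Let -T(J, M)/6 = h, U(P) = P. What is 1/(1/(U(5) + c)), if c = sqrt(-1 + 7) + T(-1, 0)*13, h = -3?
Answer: 239 + sqrt(6) ≈ 241.45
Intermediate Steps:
T(J, M) = 18 (T(J, M) = -6*(-3) = 18)
c = 234 + sqrt(6) (c = sqrt(-1 + 7) + 18*13 = sqrt(6) + 234 = 234 + sqrt(6) ≈ 236.45)
1/(1/(U(5) + c)) = 1/(1/(5 + (234 + sqrt(6)))) = 1/(1/(239 + sqrt(6))) = 239 + sqrt(6)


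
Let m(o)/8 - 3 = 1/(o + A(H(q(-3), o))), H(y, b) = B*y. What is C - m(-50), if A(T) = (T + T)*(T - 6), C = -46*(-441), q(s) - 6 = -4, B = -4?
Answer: 1762790/87 ≈ 20262.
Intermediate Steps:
q(s) = 2 (q(s) = 6 - 4 = 2)
C = 20286
H(y, b) = -4*y
A(T) = 2*T*(-6 + T) (A(T) = (2*T)*(-6 + T) = 2*T*(-6 + T))
m(o) = 24 + 8/(224 + o) (m(o) = 24 + 8/(o + 2*(-4*2)*(-6 - 4*2)) = 24 + 8/(o + 2*(-8)*(-6 - 8)) = 24 + 8/(o + 2*(-8)*(-14)) = 24 + 8/(o + 224) = 24 + 8/(224 + o))
C - m(-50) = 20286 - 8*(673 + 3*(-50))/(224 - 50) = 20286 - 8*(673 - 150)/174 = 20286 - 8*523/174 = 20286 - 1*2092/87 = 20286 - 2092/87 = 1762790/87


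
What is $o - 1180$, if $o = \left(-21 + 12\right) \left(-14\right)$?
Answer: $-1054$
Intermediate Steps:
$o = 126$ ($o = \left(-9\right) \left(-14\right) = 126$)
$o - 1180 = 126 - 1180 = -1054$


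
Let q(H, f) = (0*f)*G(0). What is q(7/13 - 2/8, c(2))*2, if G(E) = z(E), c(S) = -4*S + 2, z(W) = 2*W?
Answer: 0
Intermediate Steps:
c(S) = 2 - 4*S
G(E) = 2*E
q(H, f) = 0 (q(H, f) = (0*f)*(2*0) = 0*0 = 0)
q(7/13 - 2/8, c(2))*2 = 0*2 = 0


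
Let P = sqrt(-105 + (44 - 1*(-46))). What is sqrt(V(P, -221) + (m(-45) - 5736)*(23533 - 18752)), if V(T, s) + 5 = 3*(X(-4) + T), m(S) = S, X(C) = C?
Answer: sqrt(-27638978 + 3*I*sqrt(15)) ≈ 0.e-3 + 5257.3*I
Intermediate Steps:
P = I*sqrt(15) (P = sqrt(-105 + (44 + 46)) = sqrt(-105 + 90) = sqrt(-15) = I*sqrt(15) ≈ 3.873*I)
V(T, s) = -17 + 3*T (V(T, s) = -5 + 3*(-4 + T) = -5 + (-12 + 3*T) = -17 + 3*T)
sqrt(V(P, -221) + (m(-45) - 5736)*(23533 - 18752)) = sqrt((-17 + 3*(I*sqrt(15))) + (-45 - 5736)*(23533 - 18752)) = sqrt((-17 + 3*I*sqrt(15)) - 5781*4781) = sqrt((-17 + 3*I*sqrt(15)) - 27638961) = sqrt(-27638978 + 3*I*sqrt(15))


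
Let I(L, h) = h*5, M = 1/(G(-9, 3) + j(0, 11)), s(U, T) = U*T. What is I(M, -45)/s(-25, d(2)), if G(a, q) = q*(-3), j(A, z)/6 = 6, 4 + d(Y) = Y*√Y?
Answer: -9/2 - 9*√2/4 ≈ -7.6820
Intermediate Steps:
d(Y) = -4 + Y^(3/2) (d(Y) = -4 + Y*√Y = -4 + Y^(3/2))
j(A, z) = 36 (j(A, z) = 6*6 = 36)
s(U, T) = T*U
G(a, q) = -3*q
M = 1/27 (M = 1/(-3*3 + 36) = 1/(-9 + 36) = 1/27 ≈ 0.037037)
I(L, h) = 5*h
I(M, -45)/s(-25, d(2)) = (5*(-45))/(((-4 + 2^(3/2))*(-25))) = -225*(-1/(25*(-4 + 2*√2))) = -225/(100 - 50*√2)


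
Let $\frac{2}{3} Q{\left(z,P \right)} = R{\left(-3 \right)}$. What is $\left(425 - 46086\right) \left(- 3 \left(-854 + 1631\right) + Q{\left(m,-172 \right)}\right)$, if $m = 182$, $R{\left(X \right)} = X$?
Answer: $\frac{213282531}{2} \approx 1.0664 \cdot 10^{8}$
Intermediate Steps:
$Q{\left(z,P \right)} = - \frac{9}{2}$ ($Q{\left(z,P \right)} = \frac{3}{2} \left(-3\right) = - \frac{9}{2}$)
$\left(425 - 46086\right) \left(- 3 \left(-854 + 1631\right) + Q{\left(m,-172 \right)}\right) = \left(425 - 46086\right) \left(- 3 \left(-854 + 1631\right) - \frac{9}{2}\right) = - 45661 \left(\left(-3\right) 777 - \frac{9}{2}\right) = - 45661 \left(-2331 - \frac{9}{2}\right) = \left(-45661\right) \left(- \frac{4671}{2}\right) = \frac{213282531}{2}$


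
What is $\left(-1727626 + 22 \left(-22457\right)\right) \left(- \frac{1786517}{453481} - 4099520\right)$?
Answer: $\frac{4130228013156410160}{453481} \approx 9.1078 \cdot 10^{12}$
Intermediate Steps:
$\left(-1727626 + 22 \left(-22457\right)\right) \left(- \frac{1786517}{453481} - 4099520\right) = \left(-1727626 - 494054\right) \left(\left(-1786517\right) \frac{1}{453481} - 4099520\right) = - 2221680 \left(- \frac{1786517}{453481} - 4099520\right) = \left(-2221680\right) \left(- \frac{1859056215637}{453481}\right) = \frac{4130228013156410160}{453481}$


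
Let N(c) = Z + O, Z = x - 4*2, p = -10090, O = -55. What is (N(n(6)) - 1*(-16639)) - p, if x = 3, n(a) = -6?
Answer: 26669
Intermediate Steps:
Z = -5 (Z = 3 - 4*2 = 3 - 8 = -5)
N(c) = -60 (N(c) = -5 - 55 = -60)
(N(n(6)) - 1*(-16639)) - p = (-60 - 1*(-16639)) - 1*(-10090) = (-60 + 16639) + 10090 = 16579 + 10090 = 26669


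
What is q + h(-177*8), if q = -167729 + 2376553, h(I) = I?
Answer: 2207408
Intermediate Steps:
q = 2208824
q + h(-177*8) = 2208824 - 177*8 = 2208824 - 1416 = 2207408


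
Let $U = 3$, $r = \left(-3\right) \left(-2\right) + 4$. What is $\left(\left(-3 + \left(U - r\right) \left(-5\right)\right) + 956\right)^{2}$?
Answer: $976144$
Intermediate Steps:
$r = 10$ ($r = 6 + 4 = 10$)
$\left(\left(-3 + \left(U - r\right) \left(-5\right)\right) + 956\right)^{2} = \left(\left(-3 + \left(3 - 10\right) \left(-5\right)\right) + 956\right)^{2} = \left(\left(-3 - -35\right) + 956\right)^{2} = \left(\left(-3 + 35\right) + 956\right)^{2} = \left(32 + 956\right)^{2} = 988^{2} = 976144$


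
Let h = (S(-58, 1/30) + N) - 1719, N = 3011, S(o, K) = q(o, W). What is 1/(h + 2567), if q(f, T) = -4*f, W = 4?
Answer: 1/4091 ≈ 0.00024444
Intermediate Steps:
S(o, K) = -4*o
h = 1524 (h = (-4*(-58) + 3011) - 1719 = (232 + 3011) - 1719 = 3243 - 1719 = 1524)
1/(h + 2567) = 1/(1524 + 2567) = 1/4091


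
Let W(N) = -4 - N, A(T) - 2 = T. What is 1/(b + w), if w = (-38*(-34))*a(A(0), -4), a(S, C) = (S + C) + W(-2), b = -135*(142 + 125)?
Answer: -1/41213 ≈ -2.4264e-5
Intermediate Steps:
A(T) = 2 + T
b = -36045 (b = -135*267 = -36045)
a(S, C) = -2 + C + S (a(S, C) = (S + C) + (-4 - 1*(-2)) = (C + S) + (-4 + 2) = (C + S) - 2 = -2 + C + S)
w = -5168 (w = (-38*(-34))*(-2 - 4 + (2 + 0)) = 1292*(-2 - 4 + 2) = 1292*(-4) = -5168)
1/(b + w) = 1/(-36045 - 5168) = 1/(-41213) = -1/41213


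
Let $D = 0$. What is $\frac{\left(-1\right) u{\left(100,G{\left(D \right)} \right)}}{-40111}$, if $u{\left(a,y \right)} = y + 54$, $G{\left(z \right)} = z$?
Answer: $\frac{54}{40111} \approx 0.0013463$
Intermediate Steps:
$u{\left(a,y \right)} = 54 + y$
$\frac{\left(-1\right) u{\left(100,G{\left(D \right)} \right)}}{-40111} = \frac{\left(-1\right) \left(54 + 0\right)}{-40111} = \left(-1\right) 54 \left(- \frac{1}{40111}\right) = \left(-54\right) \left(- \frac{1}{40111}\right) = \frac{54}{40111}$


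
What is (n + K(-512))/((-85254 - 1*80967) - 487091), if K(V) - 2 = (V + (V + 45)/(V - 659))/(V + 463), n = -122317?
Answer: 1754428325/9371597312 ≈ 0.18721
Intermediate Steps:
K(V) = 2 + (V + (45 + V)/(-659 + V))/(463 + V) (K(V) = 2 + (V + (V + 45)/(V - 659))/(V + 463) = 2 + (V + (45 + V)/(-659 + V))/(463 + V))
(n + K(-512))/((-85254 - 1*80967) - 487091) = (-122317 + (610189 - 3*(-512)**2 + 1050*(-512))/(305117 - 1*(-512)**2 + 196*(-512)))/((-85254 - 1*80967) - 487091) = (-122317 + (610189 - 3*262144 - 537600)/(305117 - 1*262144 - 100352))/((-85254 - 80967) - 487091) = (-122317 + (610189 - 786432 - 537600)/(305117 - 262144 - 100352))/(-166221 - 487091) = (-122317 - 713843/(-57379))/(-653312) = (-122317 - 1/57379*(-713843))*(-1/653312) = (-122317 + 713843/57379)*(-1/653312) = -7017713300/57379*(-1/653312) = 1754428325/9371597312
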